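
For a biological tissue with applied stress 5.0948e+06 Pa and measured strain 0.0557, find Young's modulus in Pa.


E = stress / strain
E = 5.0948e+06 / 0.0557
E = 9.1469e+07


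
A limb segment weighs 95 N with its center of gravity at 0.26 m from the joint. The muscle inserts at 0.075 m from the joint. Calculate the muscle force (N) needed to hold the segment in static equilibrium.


F_muscle = W * d_load / d_muscle
F_muscle = 95 * 0.26 / 0.075
Numerator = 24.7000
F_muscle = 329.3333


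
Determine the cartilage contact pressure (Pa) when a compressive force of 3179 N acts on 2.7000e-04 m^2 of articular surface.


P = F / A
P = 3179 / 2.7000e-04
P = 1.1774e+07


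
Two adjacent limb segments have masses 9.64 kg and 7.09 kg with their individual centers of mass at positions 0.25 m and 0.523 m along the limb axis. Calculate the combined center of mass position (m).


COM = (m1*x1 + m2*x2) / (m1 + m2)
COM = (9.64*0.25 + 7.09*0.523) / (9.64 + 7.09)
Numerator = 6.1181
Denominator = 16.7300
COM = 0.3657


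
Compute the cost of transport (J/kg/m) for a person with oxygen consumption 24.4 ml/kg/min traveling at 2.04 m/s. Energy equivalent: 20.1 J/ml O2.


Power per kg = VO2 * 20.1 / 60
Power per kg = 24.4 * 20.1 / 60 = 8.1740 W/kg
Cost = power_per_kg / speed
Cost = 8.1740 / 2.04
Cost = 4.0069


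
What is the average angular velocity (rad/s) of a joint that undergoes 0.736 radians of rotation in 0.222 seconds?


omega = delta_theta / delta_t
omega = 0.736 / 0.222
omega = 3.3153


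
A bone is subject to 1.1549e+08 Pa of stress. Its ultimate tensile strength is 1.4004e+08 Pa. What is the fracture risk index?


FRI = applied / ultimate
FRI = 1.1549e+08 / 1.4004e+08
FRI = 0.8247


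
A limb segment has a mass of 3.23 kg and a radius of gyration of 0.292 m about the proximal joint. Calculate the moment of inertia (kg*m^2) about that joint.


I = m * k^2
I = 3.23 * 0.292^2
k^2 = 0.0853
I = 0.2754


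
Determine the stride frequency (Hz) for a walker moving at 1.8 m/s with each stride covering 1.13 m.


f = v / stride_length
f = 1.8 / 1.13
f = 1.5929


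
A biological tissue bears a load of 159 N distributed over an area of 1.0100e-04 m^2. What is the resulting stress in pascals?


stress = F / A
stress = 159 / 1.0100e-04
stress = 1.5743e+06


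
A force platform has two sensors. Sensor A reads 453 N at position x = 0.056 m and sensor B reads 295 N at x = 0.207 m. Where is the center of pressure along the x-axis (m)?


COP_x = (F1*x1 + F2*x2) / (F1 + F2)
COP_x = (453*0.056 + 295*0.207) / (453 + 295)
Numerator = 86.4330
Denominator = 748
COP_x = 0.1156


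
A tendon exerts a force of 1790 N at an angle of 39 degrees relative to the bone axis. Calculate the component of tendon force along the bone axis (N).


F_eff = F_tendon * cos(theta)
theta = 39 deg = 0.6807 rad
cos(theta) = 0.7771
F_eff = 1790 * 0.7771
F_eff = 1391.0913


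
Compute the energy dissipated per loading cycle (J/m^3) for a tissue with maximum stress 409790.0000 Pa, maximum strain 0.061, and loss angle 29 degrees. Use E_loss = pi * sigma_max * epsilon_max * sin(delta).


E_loss = pi * sigma_max * epsilon_max * sin(delta)
delta = 29 deg = 0.5061 rad
sin(delta) = 0.4848
E_loss = pi * 409790.0000 * 0.061 * 0.4848
E_loss = 38072.5787


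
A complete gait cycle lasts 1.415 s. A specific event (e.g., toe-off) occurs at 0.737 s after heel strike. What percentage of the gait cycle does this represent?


pct = (event_time / cycle_time) * 100
pct = (0.737 / 1.415) * 100
ratio = 0.5208
pct = 52.0848


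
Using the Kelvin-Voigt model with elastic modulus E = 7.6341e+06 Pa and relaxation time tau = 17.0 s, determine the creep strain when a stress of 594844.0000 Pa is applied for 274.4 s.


epsilon(t) = (sigma/E) * (1 - exp(-t/tau))
sigma/E = 594844.0000 / 7.6341e+06 = 0.0779
exp(-t/tau) = exp(-274.4 / 17.0) = 9.7718e-08
epsilon = 0.0779 * (1 - 9.7718e-08)
epsilon = 0.0779


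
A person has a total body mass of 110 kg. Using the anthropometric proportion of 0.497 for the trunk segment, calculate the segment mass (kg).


m_segment = body_mass * fraction
m_segment = 110 * 0.497
m_segment = 54.6700


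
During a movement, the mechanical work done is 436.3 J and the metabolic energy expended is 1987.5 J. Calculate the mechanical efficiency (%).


eta = (W_mech / E_meta) * 100
eta = (436.3 / 1987.5) * 100
ratio = 0.2195
eta = 21.9522


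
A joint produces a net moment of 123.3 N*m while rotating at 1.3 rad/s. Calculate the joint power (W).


P = M * omega
P = 123.3 * 1.3
P = 160.2900


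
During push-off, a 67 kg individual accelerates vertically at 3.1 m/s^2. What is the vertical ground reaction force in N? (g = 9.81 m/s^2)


GRF = m * (g + a)
GRF = 67 * (9.81 + 3.1)
GRF = 67 * 12.9100
GRF = 864.9700


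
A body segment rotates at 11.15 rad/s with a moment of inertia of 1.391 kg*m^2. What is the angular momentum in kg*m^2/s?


L = I * omega
L = 1.391 * 11.15
L = 15.5097


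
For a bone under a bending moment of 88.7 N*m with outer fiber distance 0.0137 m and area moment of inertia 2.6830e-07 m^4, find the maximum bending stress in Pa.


sigma = M * c / I
sigma = 88.7 * 0.0137 / 2.6830e-07
M * c = 1.2152
sigma = 4.5292e+06


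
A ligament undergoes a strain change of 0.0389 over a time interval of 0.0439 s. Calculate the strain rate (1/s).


strain_rate = delta_strain / delta_t
strain_rate = 0.0389 / 0.0439
strain_rate = 0.8861


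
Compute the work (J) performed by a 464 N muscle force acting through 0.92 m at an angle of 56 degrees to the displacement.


W = F * d * cos(theta)
theta = 56 deg = 0.9774 rad
cos(theta) = 0.5592
W = 464 * 0.92 * 0.5592
W = 238.7083


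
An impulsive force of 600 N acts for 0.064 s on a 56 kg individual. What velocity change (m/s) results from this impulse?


J = F * dt = 600 * 0.064 = 38.4000 N*s
delta_v = J / m
delta_v = 38.4000 / 56
delta_v = 0.6857


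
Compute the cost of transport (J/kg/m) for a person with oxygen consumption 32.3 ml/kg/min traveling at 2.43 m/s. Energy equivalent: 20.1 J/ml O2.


Power per kg = VO2 * 20.1 / 60
Power per kg = 32.3 * 20.1 / 60 = 10.8205 W/kg
Cost = power_per_kg / speed
Cost = 10.8205 / 2.43
Cost = 4.4529


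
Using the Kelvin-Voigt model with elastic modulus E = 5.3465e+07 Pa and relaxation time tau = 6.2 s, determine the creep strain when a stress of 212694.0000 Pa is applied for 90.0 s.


epsilon(t) = (sigma/E) * (1 - exp(-t/tau))
sigma/E = 212694.0000 / 5.3465e+07 = 0.0040
exp(-t/tau) = exp(-90.0 / 6.2) = 4.9628e-07
epsilon = 0.0040 * (1 - 4.9628e-07)
epsilon = 0.0040


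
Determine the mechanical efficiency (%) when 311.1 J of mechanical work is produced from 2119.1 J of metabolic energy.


eta = (W_mech / E_meta) * 100
eta = (311.1 / 2119.1) * 100
ratio = 0.1468
eta = 14.6808


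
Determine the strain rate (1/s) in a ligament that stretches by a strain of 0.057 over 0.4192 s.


strain_rate = delta_strain / delta_t
strain_rate = 0.057 / 0.4192
strain_rate = 0.1360


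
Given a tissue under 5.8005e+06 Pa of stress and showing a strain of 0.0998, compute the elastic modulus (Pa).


E = stress / strain
E = 5.8005e+06 / 0.0998
E = 5.8121e+07


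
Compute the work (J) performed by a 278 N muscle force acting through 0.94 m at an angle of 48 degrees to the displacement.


W = F * d * cos(theta)
theta = 48 deg = 0.8378 rad
cos(theta) = 0.6691
W = 278 * 0.94 * 0.6691
W = 174.8572


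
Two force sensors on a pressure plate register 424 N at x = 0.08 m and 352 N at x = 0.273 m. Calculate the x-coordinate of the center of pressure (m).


COP_x = (F1*x1 + F2*x2) / (F1 + F2)
COP_x = (424*0.08 + 352*0.273) / (424 + 352)
Numerator = 130.0160
Denominator = 776
COP_x = 0.1675


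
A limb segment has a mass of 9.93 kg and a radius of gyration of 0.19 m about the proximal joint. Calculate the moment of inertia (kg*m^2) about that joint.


I = m * k^2
I = 9.93 * 0.19^2
k^2 = 0.0361
I = 0.3585


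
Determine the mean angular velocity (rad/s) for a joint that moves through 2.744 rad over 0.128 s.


omega = delta_theta / delta_t
omega = 2.744 / 0.128
omega = 21.4375


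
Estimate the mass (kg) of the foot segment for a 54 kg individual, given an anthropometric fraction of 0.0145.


m_segment = body_mass * fraction
m_segment = 54 * 0.0145
m_segment = 0.7830


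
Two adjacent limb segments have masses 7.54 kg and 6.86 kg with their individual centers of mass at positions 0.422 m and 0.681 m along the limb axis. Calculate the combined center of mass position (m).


COM = (m1*x1 + m2*x2) / (m1 + m2)
COM = (7.54*0.422 + 6.86*0.681) / (7.54 + 6.86)
Numerator = 7.8535
Denominator = 14.4000
COM = 0.5454


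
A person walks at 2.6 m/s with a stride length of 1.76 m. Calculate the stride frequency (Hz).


f = v / stride_length
f = 2.6 / 1.76
f = 1.4773


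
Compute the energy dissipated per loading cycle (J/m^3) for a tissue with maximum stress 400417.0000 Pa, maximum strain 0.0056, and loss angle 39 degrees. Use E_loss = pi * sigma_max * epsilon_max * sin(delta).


E_loss = pi * sigma_max * epsilon_max * sin(delta)
delta = 39 deg = 0.6807 rad
sin(delta) = 0.6293
E_loss = pi * 400417.0000 * 0.0056 * 0.6293
E_loss = 4433.2499


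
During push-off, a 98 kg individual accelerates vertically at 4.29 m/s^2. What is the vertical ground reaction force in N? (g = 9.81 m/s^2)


GRF = m * (g + a)
GRF = 98 * (9.81 + 4.29)
GRF = 98 * 14.1000
GRF = 1381.8000


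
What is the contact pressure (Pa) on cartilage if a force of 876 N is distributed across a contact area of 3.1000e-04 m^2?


P = F / A
P = 876 / 3.1000e-04
P = 2.8258e+06


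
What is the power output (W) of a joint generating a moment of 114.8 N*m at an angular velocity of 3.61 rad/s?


P = M * omega
P = 114.8 * 3.61
P = 414.4280


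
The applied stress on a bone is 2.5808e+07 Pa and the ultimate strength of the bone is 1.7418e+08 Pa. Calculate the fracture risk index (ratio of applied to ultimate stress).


FRI = applied / ultimate
FRI = 2.5808e+07 / 1.7418e+08
FRI = 0.1482


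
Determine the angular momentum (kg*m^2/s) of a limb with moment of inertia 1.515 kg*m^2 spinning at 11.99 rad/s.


L = I * omega
L = 1.515 * 11.99
L = 18.1648


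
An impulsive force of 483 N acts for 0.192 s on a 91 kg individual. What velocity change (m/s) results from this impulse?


J = F * dt = 483 * 0.192 = 92.7360 N*s
delta_v = J / m
delta_v = 92.7360 / 91
delta_v = 1.0191


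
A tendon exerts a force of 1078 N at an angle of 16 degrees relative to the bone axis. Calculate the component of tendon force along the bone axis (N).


F_eff = F_tendon * cos(theta)
theta = 16 deg = 0.2793 rad
cos(theta) = 0.9613
F_eff = 1078 * 0.9613
F_eff = 1036.2401


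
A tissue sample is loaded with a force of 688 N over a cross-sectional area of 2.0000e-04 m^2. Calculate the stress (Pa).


stress = F / A
stress = 688 / 2.0000e-04
stress = 3.4400e+06


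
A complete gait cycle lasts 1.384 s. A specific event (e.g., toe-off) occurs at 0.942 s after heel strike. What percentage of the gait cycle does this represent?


pct = (event_time / cycle_time) * 100
pct = (0.942 / 1.384) * 100
ratio = 0.6806
pct = 68.0636


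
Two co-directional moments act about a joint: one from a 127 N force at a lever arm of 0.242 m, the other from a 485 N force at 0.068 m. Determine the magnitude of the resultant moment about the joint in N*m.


M = F1 * d1 + F2 * d2
M = 127 * 0.242 + 485 * 0.068
M = 30.7340 + 32.9800
M = 63.7140


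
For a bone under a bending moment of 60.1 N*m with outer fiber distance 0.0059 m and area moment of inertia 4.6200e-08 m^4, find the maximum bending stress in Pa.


sigma = M * c / I
sigma = 60.1 * 0.0059 / 4.6200e-08
M * c = 0.3546
sigma = 7.6751e+06


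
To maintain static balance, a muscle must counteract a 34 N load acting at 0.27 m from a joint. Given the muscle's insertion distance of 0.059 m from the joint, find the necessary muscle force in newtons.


F_muscle = W * d_load / d_muscle
F_muscle = 34 * 0.27 / 0.059
Numerator = 9.1800
F_muscle = 155.5932


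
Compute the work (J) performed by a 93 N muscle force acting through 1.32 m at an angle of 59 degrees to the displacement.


W = F * d * cos(theta)
theta = 59 deg = 1.0297 rad
cos(theta) = 0.5150
W = 93 * 1.32 * 0.5150
W = 63.2261


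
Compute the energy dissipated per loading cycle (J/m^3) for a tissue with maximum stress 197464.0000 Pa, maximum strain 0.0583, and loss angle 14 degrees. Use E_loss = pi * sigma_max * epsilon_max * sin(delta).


E_loss = pi * sigma_max * epsilon_max * sin(delta)
delta = 14 deg = 0.2443 rad
sin(delta) = 0.2419
E_loss = pi * 197464.0000 * 0.0583 * 0.2419
E_loss = 8749.4657


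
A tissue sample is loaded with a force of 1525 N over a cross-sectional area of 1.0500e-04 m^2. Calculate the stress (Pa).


stress = F / A
stress = 1525 / 1.0500e-04
stress = 1.4524e+07


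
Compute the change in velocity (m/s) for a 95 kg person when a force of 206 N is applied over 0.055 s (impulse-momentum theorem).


J = F * dt = 206 * 0.055 = 11.3300 N*s
delta_v = J / m
delta_v = 11.3300 / 95
delta_v = 0.1193


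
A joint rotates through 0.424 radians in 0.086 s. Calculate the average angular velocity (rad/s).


omega = delta_theta / delta_t
omega = 0.424 / 0.086
omega = 4.9302


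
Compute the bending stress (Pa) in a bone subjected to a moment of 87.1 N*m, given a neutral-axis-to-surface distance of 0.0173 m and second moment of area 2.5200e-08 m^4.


sigma = M * c / I
sigma = 87.1 * 0.0173 / 2.5200e-08
M * c = 1.5068
sigma = 5.9795e+07


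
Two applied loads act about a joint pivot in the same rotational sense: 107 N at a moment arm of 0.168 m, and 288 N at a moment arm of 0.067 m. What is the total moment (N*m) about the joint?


M = F1 * d1 + F2 * d2
M = 107 * 0.168 + 288 * 0.067
M = 17.9760 + 19.2960
M = 37.2720


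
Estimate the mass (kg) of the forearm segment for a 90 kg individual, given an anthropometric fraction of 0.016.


m_segment = body_mass * fraction
m_segment = 90 * 0.016
m_segment = 1.4400


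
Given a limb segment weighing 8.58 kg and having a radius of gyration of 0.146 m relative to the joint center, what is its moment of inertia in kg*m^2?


I = m * k^2
I = 8.58 * 0.146^2
k^2 = 0.0213
I = 0.1829


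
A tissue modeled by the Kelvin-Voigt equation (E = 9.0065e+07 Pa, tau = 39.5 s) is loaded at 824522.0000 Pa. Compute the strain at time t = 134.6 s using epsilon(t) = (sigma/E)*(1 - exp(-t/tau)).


epsilon(t) = (sigma/E) * (1 - exp(-t/tau))
sigma/E = 824522.0000 / 9.0065e+07 = 0.0092
exp(-t/tau) = exp(-134.6 / 39.5) = 0.0331
epsilon = 0.0092 * (1 - 0.0331)
epsilon = 0.0089


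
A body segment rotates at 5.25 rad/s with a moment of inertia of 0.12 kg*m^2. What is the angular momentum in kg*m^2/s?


L = I * omega
L = 0.12 * 5.25
L = 0.6300


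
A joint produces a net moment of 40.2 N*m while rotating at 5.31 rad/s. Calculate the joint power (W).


P = M * omega
P = 40.2 * 5.31
P = 213.4620


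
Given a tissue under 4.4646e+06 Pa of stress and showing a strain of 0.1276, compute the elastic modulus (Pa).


E = stress / strain
E = 4.4646e+06 / 0.1276
E = 3.4989e+07


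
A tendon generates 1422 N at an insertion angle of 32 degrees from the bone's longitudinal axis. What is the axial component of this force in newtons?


F_eff = F_tendon * cos(theta)
theta = 32 deg = 0.5585 rad
cos(theta) = 0.8480
F_eff = 1422 * 0.8480
F_eff = 1205.9244


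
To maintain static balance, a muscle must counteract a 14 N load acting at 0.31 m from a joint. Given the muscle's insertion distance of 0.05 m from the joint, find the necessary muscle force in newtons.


F_muscle = W * d_load / d_muscle
F_muscle = 14 * 0.31 / 0.05
Numerator = 4.3400
F_muscle = 86.8000


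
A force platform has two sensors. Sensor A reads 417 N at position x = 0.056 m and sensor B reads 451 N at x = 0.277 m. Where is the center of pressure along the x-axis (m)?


COP_x = (F1*x1 + F2*x2) / (F1 + F2)
COP_x = (417*0.056 + 451*0.277) / (417 + 451)
Numerator = 148.2790
Denominator = 868
COP_x = 0.1708


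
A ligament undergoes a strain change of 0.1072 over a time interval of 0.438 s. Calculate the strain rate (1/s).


strain_rate = delta_strain / delta_t
strain_rate = 0.1072 / 0.438
strain_rate = 0.2447


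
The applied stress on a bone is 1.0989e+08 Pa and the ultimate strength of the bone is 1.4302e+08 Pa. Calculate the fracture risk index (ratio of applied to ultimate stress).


FRI = applied / ultimate
FRI = 1.0989e+08 / 1.4302e+08
FRI = 0.7684


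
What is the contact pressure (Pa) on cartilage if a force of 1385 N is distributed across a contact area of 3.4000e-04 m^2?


P = F / A
P = 1385 / 3.4000e-04
P = 4.0735e+06


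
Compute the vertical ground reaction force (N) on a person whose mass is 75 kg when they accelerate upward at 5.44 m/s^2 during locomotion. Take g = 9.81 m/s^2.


GRF = m * (g + a)
GRF = 75 * (9.81 + 5.44)
GRF = 75 * 15.2500
GRF = 1143.7500


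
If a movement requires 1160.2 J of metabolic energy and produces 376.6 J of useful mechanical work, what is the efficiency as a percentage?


eta = (W_mech / E_meta) * 100
eta = (376.6 / 1160.2) * 100
ratio = 0.3246
eta = 32.4599


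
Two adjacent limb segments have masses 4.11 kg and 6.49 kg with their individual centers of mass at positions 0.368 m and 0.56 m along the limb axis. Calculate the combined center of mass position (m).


COM = (m1*x1 + m2*x2) / (m1 + m2)
COM = (4.11*0.368 + 6.49*0.56) / (4.11 + 6.49)
Numerator = 5.1469
Denominator = 10.6000
COM = 0.4856


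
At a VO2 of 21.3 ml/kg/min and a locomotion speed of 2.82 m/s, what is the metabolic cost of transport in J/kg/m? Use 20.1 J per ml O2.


Power per kg = VO2 * 20.1 / 60
Power per kg = 21.3 * 20.1 / 60 = 7.1355 W/kg
Cost = power_per_kg / speed
Cost = 7.1355 / 2.82
Cost = 2.5303


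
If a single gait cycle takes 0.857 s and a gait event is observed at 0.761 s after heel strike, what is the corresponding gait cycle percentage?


pct = (event_time / cycle_time) * 100
pct = (0.761 / 0.857) * 100
ratio = 0.8880
pct = 88.7981


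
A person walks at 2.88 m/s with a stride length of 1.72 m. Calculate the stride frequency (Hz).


f = v / stride_length
f = 2.88 / 1.72
f = 1.6744


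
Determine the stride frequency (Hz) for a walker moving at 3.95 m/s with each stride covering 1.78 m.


f = v / stride_length
f = 3.95 / 1.78
f = 2.2191


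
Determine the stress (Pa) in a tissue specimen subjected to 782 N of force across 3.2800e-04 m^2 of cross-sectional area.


stress = F / A
stress = 782 / 3.2800e-04
stress = 2.3841e+06


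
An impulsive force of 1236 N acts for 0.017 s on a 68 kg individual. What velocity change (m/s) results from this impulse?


J = F * dt = 1236 * 0.017 = 21.0120 N*s
delta_v = J / m
delta_v = 21.0120 / 68
delta_v = 0.3090


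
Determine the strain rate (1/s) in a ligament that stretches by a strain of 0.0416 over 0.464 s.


strain_rate = delta_strain / delta_t
strain_rate = 0.0416 / 0.464
strain_rate = 0.0897


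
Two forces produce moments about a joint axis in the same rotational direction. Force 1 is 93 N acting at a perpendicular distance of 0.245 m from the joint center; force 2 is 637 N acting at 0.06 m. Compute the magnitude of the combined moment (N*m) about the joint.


M = F1 * d1 + F2 * d2
M = 93 * 0.245 + 637 * 0.06
M = 22.7850 + 38.2200
M = 61.0050


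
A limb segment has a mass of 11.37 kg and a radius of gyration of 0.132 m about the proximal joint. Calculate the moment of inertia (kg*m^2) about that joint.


I = m * k^2
I = 11.37 * 0.132^2
k^2 = 0.0174
I = 0.1981


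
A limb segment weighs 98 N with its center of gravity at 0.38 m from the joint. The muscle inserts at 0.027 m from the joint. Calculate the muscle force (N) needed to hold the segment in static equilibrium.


F_muscle = W * d_load / d_muscle
F_muscle = 98 * 0.38 / 0.027
Numerator = 37.2400
F_muscle = 1379.2593


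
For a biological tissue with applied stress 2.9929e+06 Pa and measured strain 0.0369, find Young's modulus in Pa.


E = stress / strain
E = 2.9929e+06 / 0.0369
E = 8.1108e+07


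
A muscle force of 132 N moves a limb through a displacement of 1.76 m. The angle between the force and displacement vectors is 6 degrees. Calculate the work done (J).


W = F * d * cos(theta)
theta = 6 deg = 0.1047 rad
cos(theta) = 0.9945
W = 132 * 1.76 * 0.9945
W = 231.0473


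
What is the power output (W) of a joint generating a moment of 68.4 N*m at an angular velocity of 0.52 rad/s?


P = M * omega
P = 68.4 * 0.52
P = 35.5680


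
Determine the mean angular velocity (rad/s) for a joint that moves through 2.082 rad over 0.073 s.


omega = delta_theta / delta_t
omega = 2.082 / 0.073
omega = 28.5205


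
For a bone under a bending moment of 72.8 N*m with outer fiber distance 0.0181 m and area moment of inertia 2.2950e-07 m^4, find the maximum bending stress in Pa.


sigma = M * c / I
sigma = 72.8 * 0.0181 / 2.2950e-07
M * c = 1.3177
sigma = 5.7415e+06


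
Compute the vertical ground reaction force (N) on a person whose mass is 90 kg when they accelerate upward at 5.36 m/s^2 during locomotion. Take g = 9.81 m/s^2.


GRF = m * (g + a)
GRF = 90 * (9.81 + 5.36)
GRF = 90 * 15.1700
GRF = 1365.3000


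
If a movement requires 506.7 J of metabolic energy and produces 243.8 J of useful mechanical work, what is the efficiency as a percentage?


eta = (W_mech / E_meta) * 100
eta = (243.8 / 506.7) * 100
ratio = 0.4812
eta = 48.1153


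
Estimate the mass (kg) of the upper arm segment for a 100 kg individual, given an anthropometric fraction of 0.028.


m_segment = body_mass * fraction
m_segment = 100 * 0.028
m_segment = 2.8000


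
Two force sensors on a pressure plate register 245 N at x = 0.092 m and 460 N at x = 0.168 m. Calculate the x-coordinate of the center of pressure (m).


COP_x = (F1*x1 + F2*x2) / (F1 + F2)
COP_x = (245*0.092 + 460*0.168) / (245 + 460)
Numerator = 99.8200
Denominator = 705
COP_x = 0.1416


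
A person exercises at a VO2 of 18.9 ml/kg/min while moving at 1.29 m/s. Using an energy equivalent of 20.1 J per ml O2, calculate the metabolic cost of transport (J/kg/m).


Power per kg = VO2 * 20.1 / 60
Power per kg = 18.9 * 20.1 / 60 = 6.3315 W/kg
Cost = power_per_kg / speed
Cost = 6.3315 / 1.29
Cost = 4.9081


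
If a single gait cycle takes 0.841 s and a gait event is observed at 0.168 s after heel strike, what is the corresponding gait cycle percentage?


pct = (event_time / cycle_time) * 100
pct = (0.168 / 0.841) * 100
ratio = 0.1998
pct = 19.9762


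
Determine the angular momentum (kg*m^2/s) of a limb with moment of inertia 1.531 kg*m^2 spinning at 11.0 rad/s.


L = I * omega
L = 1.531 * 11.0
L = 16.8410


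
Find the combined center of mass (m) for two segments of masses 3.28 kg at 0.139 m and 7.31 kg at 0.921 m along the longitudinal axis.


COM = (m1*x1 + m2*x2) / (m1 + m2)
COM = (3.28*0.139 + 7.31*0.921) / (3.28 + 7.31)
Numerator = 7.1884
Denominator = 10.5900
COM = 0.6788


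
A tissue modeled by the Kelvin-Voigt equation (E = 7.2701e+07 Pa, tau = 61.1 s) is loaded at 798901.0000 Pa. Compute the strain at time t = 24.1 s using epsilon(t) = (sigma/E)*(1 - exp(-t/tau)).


epsilon(t) = (sigma/E) * (1 - exp(-t/tau))
sigma/E = 798901.0000 / 7.2701e+07 = 0.0110
exp(-t/tau) = exp(-24.1 / 61.1) = 0.6741
epsilon = 0.0110 * (1 - 0.6741)
epsilon = 0.0036


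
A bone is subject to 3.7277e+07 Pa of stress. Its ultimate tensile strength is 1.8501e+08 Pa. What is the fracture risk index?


FRI = applied / ultimate
FRI = 3.7277e+07 / 1.8501e+08
FRI = 0.2015


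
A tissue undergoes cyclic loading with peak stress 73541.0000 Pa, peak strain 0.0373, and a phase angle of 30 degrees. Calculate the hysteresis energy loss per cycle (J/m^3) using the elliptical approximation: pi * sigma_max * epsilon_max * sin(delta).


E_loss = pi * sigma_max * epsilon_max * sin(delta)
delta = 30 deg = 0.5236 rad
sin(delta) = 0.5000
E_loss = pi * 73541.0000 * 0.0373 * 0.5000
E_loss = 4308.8189


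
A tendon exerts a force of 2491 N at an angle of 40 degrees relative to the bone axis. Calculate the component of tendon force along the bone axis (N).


F_eff = F_tendon * cos(theta)
theta = 40 deg = 0.6981 rad
cos(theta) = 0.7660
F_eff = 2491 * 0.7660
F_eff = 1908.2167


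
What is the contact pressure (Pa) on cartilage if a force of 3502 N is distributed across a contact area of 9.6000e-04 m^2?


P = F / A
P = 3502 / 9.6000e-04
P = 3.6479e+06


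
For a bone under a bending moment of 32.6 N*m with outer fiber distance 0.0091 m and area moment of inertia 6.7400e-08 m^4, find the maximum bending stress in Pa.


sigma = M * c / I
sigma = 32.6 * 0.0091 / 6.7400e-08
M * c = 0.2967
sigma = 4.4015e+06


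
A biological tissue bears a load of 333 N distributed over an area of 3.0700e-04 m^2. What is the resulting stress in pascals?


stress = F / A
stress = 333 / 3.0700e-04
stress = 1.0847e+06


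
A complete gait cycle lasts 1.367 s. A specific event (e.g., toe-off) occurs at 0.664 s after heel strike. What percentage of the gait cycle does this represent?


pct = (event_time / cycle_time) * 100
pct = (0.664 / 1.367) * 100
ratio = 0.4857
pct = 48.5735


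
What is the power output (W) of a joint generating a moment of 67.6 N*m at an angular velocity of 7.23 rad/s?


P = M * omega
P = 67.6 * 7.23
P = 488.7480


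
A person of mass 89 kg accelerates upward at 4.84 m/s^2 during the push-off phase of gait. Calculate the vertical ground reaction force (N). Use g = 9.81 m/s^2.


GRF = m * (g + a)
GRF = 89 * (9.81 + 4.84)
GRF = 89 * 14.6500
GRF = 1303.8500


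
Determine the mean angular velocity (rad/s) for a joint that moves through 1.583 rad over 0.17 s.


omega = delta_theta / delta_t
omega = 1.583 / 0.17
omega = 9.3118


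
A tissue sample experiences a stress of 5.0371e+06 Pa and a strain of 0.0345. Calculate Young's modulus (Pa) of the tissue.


E = stress / strain
E = 5.0371e+06 / 0.0345
E = 1.4600e+08


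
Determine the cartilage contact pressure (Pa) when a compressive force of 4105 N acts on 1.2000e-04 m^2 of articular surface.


P = F / A
P = 4105 / 1.2000e-04
P = 3.4208e+07


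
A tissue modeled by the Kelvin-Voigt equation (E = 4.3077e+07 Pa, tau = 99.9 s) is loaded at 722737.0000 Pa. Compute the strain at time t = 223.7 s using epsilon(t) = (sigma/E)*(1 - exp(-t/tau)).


epsilon(t) = (sigma/E) * (1 - exp(-t/tau))
sigma/E = 722737.0000 / 4.3077e+07 = 0.0168
exp(-t/tau) = exp(-223.7 / 99.9) = 0.1065
epsilon = 0.0168 * (1 - 0.1065)
epsilon = 0.0150


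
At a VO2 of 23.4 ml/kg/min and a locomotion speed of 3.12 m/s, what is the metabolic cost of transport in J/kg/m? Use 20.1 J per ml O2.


Power per kg = VO2 * 20.1 / 60
Power per kg = 23.4 * 20.1 / 60 = 7.8390 W/kg
Cost = power_per_kg / speed
Cost = 7.8390 / 3.12
Cost = 2.5125


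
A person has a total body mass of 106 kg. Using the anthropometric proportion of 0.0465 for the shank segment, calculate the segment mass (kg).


m_segment = body_mass * fraction
m_segment = 106 * 0.0465
m_segment = 4.9290


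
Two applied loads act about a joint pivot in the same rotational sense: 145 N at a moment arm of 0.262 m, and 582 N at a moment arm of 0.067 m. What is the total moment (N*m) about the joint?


M = F1 * d1 + F2 * d2
M = 145 * 0.262 + 582 * 0.067
M = 37.9900 + 38.9940
M = 76.9840


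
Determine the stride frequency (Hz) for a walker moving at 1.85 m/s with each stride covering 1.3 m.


f = v / stride_length
f = 1.85 / 1.3
f = 1.4231


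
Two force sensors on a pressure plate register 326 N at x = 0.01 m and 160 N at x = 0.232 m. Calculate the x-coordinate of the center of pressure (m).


COP_x = (F1*x1 + F2*x2) / (F1 + F2)
COP_x = (326*0.01 + 160*0.232) / (326 + 160)
Numerator = 40.3800
Denominator = 486
COP_x = 0.0831


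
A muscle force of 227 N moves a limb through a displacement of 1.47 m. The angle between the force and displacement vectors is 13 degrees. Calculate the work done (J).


W = F * d * cos(theta)
theta = 13 deg = 0.2269 rad
cos(theta) = 0.9744
W = 227 * 1.47 * 0.9744
W = 325.1375


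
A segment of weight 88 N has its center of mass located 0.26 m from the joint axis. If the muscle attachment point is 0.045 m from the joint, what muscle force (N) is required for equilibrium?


F_muscle = W * d_load / d_muscle
F_muscle = 88 * 0.26 / 0.045
Numerator = 22.8800
F_muscle = 508.4444


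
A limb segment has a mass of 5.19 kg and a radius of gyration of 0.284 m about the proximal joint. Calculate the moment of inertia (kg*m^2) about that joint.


I = m * k^2
I = 5.19 * 0.284^2
k^2 = 0.0807
I = 0.4186


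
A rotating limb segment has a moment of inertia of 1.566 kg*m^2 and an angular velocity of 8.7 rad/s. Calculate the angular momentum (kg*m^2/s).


L = I * omega
L = 1.566 * 8.7
L = 13.6242


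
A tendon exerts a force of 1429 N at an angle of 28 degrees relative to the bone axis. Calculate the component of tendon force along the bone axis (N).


F_eff = F_tendon * cos(theta)
theta = 28 deg = 0.4887 rad
cos(theta) = 0.8829
F_eff = 1429 * 0.8829
F_eff = 1261.7321


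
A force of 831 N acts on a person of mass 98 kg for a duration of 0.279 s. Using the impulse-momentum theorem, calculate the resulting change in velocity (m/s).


J = F * dt = 831 * 0.279 = 231.8490 N*s
delta_v = J / m
delta_v = 231.8490 / 98
delta_v = 2.3658


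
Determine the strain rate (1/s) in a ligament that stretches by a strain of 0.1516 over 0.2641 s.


strain_rate = delta_strain / delta_t
strain_rate = 0.1516 / 0.2641
strain_rate = 0.5740


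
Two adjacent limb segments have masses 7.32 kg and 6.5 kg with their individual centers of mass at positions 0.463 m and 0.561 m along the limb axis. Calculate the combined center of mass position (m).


COM = (m1*x1 + m2*x2) / (m1 + m2)
COM = (7.32*0.463 + 6.5*0.561) / (7.32 + 6.5)
Numerator = 7.0357
Denominator = 13.8200
COM = 0.5091


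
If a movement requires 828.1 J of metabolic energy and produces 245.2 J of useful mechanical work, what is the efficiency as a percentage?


eta = (W_mech / E_meta) * 100
eta = (245.2 / 828.1) * 100
ratio = 0.2961
eta = 29.6100


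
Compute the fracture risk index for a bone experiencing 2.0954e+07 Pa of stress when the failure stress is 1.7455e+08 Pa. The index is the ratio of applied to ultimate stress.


FRI = applied / ultimate
FRI = 2.0954e+07 / 1.7455e+08
FRI = 0.1200


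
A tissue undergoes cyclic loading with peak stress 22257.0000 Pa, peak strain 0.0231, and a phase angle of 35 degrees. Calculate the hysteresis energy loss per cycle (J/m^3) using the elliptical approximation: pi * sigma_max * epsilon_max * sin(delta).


E_loss = pi * sigma_max * epsilon_max * sin(delta)
delta = 35 deg = 0.6109 rad
sin(delta) = 0.5736
E_loss = pi * 22257.0000 * 0.0231 * 0.5736
E_loss = 926.4453


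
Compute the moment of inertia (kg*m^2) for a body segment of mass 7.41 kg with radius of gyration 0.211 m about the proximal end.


I = m * k^2
I = 7.41 * 0.211^2
k^2 = 0.0445
I = 0.3299


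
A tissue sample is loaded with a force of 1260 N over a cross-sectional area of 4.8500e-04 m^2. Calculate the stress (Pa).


stress = F / A
stress = 1260 / 4.8500e-04
stress = 2.5979e+06


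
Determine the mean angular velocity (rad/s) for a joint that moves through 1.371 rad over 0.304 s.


omega = delta_theta / delta_t
omega = 1.371 / 0.304
omega = 4.5099


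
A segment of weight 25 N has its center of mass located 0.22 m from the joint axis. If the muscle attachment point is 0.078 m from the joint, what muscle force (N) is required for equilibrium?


F_muscle = W * d_load / d_muscle
F_muscle = 25 * 0.22 / 0.078
Numerator = 5.5000
F_muscle = 70.5128


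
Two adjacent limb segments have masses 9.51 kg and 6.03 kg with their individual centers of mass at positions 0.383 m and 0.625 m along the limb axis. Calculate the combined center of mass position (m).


COM = (m1*x1 + m2*x2) / (m1 + m2)
COM = (9.51*0.383 + 6.03*0.625) / (9.51 + 6.03)
Numerator = 7.4111
Denominator = 15.5400
COM = 0.4769


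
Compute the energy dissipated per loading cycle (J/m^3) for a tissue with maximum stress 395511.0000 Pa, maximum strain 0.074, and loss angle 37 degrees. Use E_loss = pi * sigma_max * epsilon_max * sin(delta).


E_loss = pi * sigma_max * epsilon_max * sin(delta)
delta = 37 deg = 0.6458 rad
sin(delta) = 0.6018
E_loss = pi * 395511.0000 * 0.074 * 0.6018
E_loss = 55335.4166


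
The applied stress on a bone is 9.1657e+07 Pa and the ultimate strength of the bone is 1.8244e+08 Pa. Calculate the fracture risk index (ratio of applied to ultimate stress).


FRI = applied / ultimate
FRI = 9.1657e+07 / 1.8244e+08
FRI = 0.5024


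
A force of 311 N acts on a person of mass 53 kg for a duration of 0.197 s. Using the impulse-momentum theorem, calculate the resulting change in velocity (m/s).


J = F * dt = 311 * 0.197 = 61.2670 N*s
delta_v = J / m
delta_v = 61.2670 / 53
delta_v = 1.1560


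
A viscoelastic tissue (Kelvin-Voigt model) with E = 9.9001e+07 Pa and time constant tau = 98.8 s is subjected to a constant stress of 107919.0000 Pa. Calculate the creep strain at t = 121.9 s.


epsilon(t) = (sigma/E) * (1 - exp(-t/tau))
sigma/E = 107919.0000 / 9.9001e+07 = 0.0011
exp(-t/tau) = exp(-121.9 / 98.8) = 0.2912
epsilon = 0.0011 * (1 - 0.2912)
epsilon = 7.7267e-04


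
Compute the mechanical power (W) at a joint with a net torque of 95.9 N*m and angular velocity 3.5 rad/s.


P = M * omega
P = 95.9 * 3.5
P = 335.6500


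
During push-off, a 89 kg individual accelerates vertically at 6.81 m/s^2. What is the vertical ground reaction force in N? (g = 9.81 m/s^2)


GRF = m * (g + a)
GRF = 89 * (9.81 + 6.81)
GRF = 89 * 16.6200
GRF = 1479.1800


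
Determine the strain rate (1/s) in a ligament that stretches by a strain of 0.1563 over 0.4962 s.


strain_rate = delta_strain / delta_t
strain_rate = 0.1563 / 0.4962
strain_rate = 0.3150


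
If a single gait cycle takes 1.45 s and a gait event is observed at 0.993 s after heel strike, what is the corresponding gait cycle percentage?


pct = (event_time / cycle_time) * 100
pct = (0.993 / 1.45) * 100
ratio = 0.6848
pct = 68.4828


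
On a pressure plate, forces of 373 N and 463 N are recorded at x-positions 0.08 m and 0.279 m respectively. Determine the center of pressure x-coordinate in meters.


COP_x = (F1*x1 + F2*x2) / (F1 + F2)
COP_x = (373*0.08 + 463*0.279) / (373 + 463)
Numerator = 159.0170
Denominator = 836
COP_x = 0.1902


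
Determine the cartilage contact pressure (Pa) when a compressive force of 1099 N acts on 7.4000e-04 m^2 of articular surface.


P = F / A
P = 1099 / 7.4000e-04
P = 1.4851e+06


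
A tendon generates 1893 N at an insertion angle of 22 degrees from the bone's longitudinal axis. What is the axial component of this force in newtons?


F_eff = F_tendon * cos(theta)
theta = 22 deg = 0.3840 rad
cos(theta) = 0.9272
F_eff = 1893 * 0.9272
F_eff = 1755.1590


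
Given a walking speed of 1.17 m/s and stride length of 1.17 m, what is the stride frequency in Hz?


f = v / stride_length
f = 1.17 / 1.17
f = 1.0000


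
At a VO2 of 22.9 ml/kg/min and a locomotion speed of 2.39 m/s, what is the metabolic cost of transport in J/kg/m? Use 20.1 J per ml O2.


Power per kg = VO2 * 20.1 / 60
Power per kg = 22.9 * 20.1 / 60 = 7.6715 W/kg
Cost = power_per_kg / speed
Cost = 7.6715 / 2.39
Cost = 3.2098


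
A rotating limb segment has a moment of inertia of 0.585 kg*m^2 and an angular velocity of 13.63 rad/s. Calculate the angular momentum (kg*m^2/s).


L = I * omega
L = 0.585 * 13.63
L = 7.9736


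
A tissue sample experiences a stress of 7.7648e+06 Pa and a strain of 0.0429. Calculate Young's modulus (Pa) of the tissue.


E = stress / strain
E = 7.7648e+06 / 0.0429
E = 1.8100e+08


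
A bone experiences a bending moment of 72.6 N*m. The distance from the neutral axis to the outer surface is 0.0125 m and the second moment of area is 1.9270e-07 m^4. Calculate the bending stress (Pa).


sigma = M * c / I
sigma = 72.6 * 0.0125 / 1.9270e-07
M * c = 0.9075
sigma = 4.7094e+06


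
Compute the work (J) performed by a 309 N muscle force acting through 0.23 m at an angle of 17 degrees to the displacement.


W = F * d * cos(theta)
theta = 17 deg = 0.2967 rad
cos(theta) = 0.9563
W = 309 * 0.23 * 0.9563
W = 67.9646


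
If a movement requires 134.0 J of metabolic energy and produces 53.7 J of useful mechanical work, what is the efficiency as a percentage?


eta = (W_mech / E_meta) * 100
eta = (53.7 / 134.0) * 100
ratio = 0.4007
eta = 40.0746


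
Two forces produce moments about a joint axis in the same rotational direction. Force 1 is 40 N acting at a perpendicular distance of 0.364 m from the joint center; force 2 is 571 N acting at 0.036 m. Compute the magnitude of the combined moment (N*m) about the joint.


M = F1 * d1 + F2 * d2
M = 40 * 0.364 + 571 * 0.036
M = 14.5600 + 20.5560
M = 35.1160


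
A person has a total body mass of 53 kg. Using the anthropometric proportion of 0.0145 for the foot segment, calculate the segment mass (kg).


m_segment = body_mass * fraction
m_segment = 53 * 0.0145
m_segment = 0.7685


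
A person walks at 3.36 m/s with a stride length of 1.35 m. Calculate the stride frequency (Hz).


f = v / stride_length
f = 3.36 / 1.35
f = 2.4889


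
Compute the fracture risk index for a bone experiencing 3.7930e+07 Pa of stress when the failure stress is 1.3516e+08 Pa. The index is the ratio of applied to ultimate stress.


FRI = applied / ultimate
FRI = 3.7930e+07 / 1.3516e+08
FRI = 0.2806


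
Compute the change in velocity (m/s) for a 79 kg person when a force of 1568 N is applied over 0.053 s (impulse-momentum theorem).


J = F * dt = 1568 * 0.053 = 83.1040 N*s
delta_v = J / m
delta_v = 83.1040 / 79
delta_v = 1.0519


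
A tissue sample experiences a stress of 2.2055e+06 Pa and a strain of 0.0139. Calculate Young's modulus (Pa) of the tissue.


E = stress / strain
E = 2.2055e+06 / 0.0139
E = 1.5867e+08


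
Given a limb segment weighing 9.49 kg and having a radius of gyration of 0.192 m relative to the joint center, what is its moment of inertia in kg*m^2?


I = m * k^2
I = 9.49 * 0.192^2
k^2 = 0.0369
I = 0.3498


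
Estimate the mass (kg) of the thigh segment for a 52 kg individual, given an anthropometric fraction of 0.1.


m_segment = body_mass * fraction
m_segment = 52 * 0.1
m_segment = 5.2000


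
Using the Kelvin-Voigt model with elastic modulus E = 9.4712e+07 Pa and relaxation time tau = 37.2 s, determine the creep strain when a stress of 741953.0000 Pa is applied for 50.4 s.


epsilon(t) = (sigma/E) * (1 - exp(-t/tau))
sigma/E = 741953.0000 / 9.4712e+07 = 0.0078
exp(-t/tau) = exp(-50.4 / 37.2) = 0.2580
epsilon = 0.0078 * (1 - 0.2580)
epsilon = 0.0058


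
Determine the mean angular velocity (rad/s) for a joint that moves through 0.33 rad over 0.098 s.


omega = delta_theta / delta_t
omega = 0.33 / 0.098
omega = 3.3673


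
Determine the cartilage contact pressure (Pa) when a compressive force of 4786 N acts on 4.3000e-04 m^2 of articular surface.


P = F / A
P = 4786 / 4.3000e-04
P = 1.1130e+07


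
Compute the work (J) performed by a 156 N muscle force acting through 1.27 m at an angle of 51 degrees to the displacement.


W = F * d * cos(theta)
theta = 51 deg = 0.8901 rad
cos(theta) = 0.6293
W = 156 * 1.27 * 0.6293
W = 124.6810


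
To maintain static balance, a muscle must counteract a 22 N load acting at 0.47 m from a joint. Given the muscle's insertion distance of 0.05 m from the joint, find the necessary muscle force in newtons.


F_muscle = W * d_load / d_muscle
F_muscle = 22 * 0.47 / 0.05
Numerator = 10.3400
F_muscle = 206.8000
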